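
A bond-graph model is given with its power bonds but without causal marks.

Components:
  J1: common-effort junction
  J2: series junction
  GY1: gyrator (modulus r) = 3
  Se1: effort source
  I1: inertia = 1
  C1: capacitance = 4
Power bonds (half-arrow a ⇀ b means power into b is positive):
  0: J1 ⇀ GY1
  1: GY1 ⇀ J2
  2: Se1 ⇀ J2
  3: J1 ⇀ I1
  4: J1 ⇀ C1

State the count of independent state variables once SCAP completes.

b2 stroke at J2  (Se1 fixes effort; stroke away)
b1 stroke at GY1  (J2 needs exactly one f-in)
b0 stroke at GY1  (GY GY1: same side as bond 1)
b3 stroke at I1  (I1 outputs flow p/I1)
b4 stroke at J1  (J1 needs exactly one e-in)

2  (C1, I1 all integral)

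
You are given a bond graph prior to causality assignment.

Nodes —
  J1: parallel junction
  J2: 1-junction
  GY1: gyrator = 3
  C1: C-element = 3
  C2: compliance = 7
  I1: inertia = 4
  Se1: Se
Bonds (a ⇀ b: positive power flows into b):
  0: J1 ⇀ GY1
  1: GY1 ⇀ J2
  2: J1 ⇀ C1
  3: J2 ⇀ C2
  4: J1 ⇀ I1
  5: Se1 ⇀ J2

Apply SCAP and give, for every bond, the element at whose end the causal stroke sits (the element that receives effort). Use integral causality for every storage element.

β5 →J2  (Se1: effort source, stroke at far end)
β2 →J1  (C1 outputs effort q/C1)
β0 →GY1  (0-jn J1 has e-setter on 2)
β4 →I1  (0-jn J1 has e-setter on 2)
β1 →GY1  (GY1: gyrator matches bond 0)
β3 →J2  (J2: bond 1 brought flow, rest push out)

b0 |GY1
b1 |GY1
b2 |J1
b3 |J2
b4 |I1
b5 |J2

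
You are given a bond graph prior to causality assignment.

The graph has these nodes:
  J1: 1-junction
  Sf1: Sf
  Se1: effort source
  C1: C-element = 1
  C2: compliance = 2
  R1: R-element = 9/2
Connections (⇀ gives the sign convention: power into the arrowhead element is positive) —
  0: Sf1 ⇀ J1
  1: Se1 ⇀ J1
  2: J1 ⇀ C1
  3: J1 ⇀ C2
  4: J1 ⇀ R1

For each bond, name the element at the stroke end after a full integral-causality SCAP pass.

b0 stroke at Sf1
b1 stroke at J1
b2 stroke at J1
b3 stroke at J1
b4 stroke at J1

β0 stroke at Sf1  (Sf1 fixes flow; stroke at Sf1)
β1 stroke at J1  (source Se1 imposes e)
β2 stroke at J1  (J1 flow already set via bond 0)
β3 stroke at J1  (J1 flow already set via bond 0)
β4 stroke at J1  (J1 flow already set via bond 0)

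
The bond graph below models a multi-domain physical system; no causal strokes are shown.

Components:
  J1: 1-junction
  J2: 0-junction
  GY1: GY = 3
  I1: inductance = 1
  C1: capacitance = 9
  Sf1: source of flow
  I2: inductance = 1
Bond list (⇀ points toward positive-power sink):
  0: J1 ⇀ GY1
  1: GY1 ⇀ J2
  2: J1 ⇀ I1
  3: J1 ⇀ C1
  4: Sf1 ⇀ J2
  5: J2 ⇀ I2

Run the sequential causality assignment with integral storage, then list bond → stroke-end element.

β4 →Sf1  (Sf1 (Sf) sets flow on bond)
β2 →I1  (prefer integral on I1)
β0 →J1  (common-f at J1 fixed by 2)
β3 →J1  (common-f at J1 fixed by 2)
β1 →J2  (through GY1, causality inverts; strokes same side of GY1)
β5 →I2  (J2 effort already set via bond 1)

b0 →J1
b1 →J2
b2 →I1
b3 →J1
b4 →Sf1
b5 →I2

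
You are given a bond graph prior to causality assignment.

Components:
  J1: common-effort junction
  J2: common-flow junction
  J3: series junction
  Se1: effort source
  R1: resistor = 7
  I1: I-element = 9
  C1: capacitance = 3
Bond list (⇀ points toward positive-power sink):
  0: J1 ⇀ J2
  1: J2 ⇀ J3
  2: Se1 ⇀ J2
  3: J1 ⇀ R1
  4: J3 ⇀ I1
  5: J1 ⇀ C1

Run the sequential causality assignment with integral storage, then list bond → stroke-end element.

#2 →J2  (Se1 fixes effort; stroke away)
#4 →I1  (I1 integral (f out))
#1 →J3  (J3 flow already set via bond 4)
#0 →J2  (1-jn J2 has f-setter on 1)
#5 →J1  (C1 outputs effort q/C1)
#3 →R1  (0-jn J1 has e-setter on 5)

#0 stroke→J2
#1 stroke→J3
#2 stroke→J2
#3 stroke→R1
#4 stroke→I1
#5 stroke→J1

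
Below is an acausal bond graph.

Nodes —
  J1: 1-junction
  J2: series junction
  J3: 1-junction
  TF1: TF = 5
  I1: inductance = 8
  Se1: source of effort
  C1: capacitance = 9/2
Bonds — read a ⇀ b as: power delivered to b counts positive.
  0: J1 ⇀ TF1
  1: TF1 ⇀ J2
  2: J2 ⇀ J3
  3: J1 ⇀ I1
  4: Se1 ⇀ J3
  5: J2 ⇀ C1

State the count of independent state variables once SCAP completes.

2  (C1, I1 all integral)

#4 |J3  (source Se1 imposes e)
#2 |J2  (only one flow-in slot at J3)
#3 |I1  (I1 outputs flow p/I1)
#0 |J1  (common-f at J1 fixed by 3)
#1 |TF1  (TF TF1: opposite of bond 0)
#5 |J2  (common-f at J2 fixed by 1)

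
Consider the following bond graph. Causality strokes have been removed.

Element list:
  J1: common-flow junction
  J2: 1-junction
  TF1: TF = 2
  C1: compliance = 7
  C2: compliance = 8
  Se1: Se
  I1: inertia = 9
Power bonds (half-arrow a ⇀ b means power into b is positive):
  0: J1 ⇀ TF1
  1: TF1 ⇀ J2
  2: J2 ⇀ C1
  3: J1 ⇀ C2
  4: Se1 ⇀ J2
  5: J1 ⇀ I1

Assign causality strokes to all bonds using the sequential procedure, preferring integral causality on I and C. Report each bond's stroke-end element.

#4 stroke→J2  (Se1 fixes effort; stroke away)
#2 stroke→J2  (C1 integral (e out))
#1 stroke→TF1  (only one flow-in slot at J2)
#0 stroke→J1  (TF1 one-in-one-out from 1)
#3 stroke→J1  (C2 outputs effort q/C2)
#5 stroke→I1  (closing 1-jn rule on J1)

#0 |J1
#1 |TF1
#2 |J2
#3 |J1
#4 |J2
#5 |I1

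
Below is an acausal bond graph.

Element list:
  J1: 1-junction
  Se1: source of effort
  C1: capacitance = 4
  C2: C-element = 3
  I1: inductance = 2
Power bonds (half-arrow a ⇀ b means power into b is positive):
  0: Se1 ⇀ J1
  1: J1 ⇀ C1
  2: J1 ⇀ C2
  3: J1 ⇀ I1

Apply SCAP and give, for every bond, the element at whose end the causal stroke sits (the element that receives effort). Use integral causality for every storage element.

#0 |J1  (Se1 fixes effort; stroke away)
#1 |J1  (C1 outputs effort q/C1)
#2 |J1  (C2: C, integral causality)
#3 |I1  (J1 needs exactly one f-in)

#0 |J1
#1 |J1
#2 |J1
#3 |I1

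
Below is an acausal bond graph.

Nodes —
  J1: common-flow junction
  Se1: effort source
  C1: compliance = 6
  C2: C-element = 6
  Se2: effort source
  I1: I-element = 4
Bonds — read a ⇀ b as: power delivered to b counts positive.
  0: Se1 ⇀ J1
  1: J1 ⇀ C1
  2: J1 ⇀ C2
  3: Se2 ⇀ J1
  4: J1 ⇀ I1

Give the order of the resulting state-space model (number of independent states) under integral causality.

#0 stroke at J1  (Se1 (Se) sets effort on bond)
#3 stroke at J1  (Se2: effort source, stroke at far end)
#1 stroke at J1  (C1: C, integral causality)
#2 stroke at J1  (prefer integral on C2)
#4 stroke at I1  (J1 needs exactly one f-in)

3  (C1, C2, I1 all integral)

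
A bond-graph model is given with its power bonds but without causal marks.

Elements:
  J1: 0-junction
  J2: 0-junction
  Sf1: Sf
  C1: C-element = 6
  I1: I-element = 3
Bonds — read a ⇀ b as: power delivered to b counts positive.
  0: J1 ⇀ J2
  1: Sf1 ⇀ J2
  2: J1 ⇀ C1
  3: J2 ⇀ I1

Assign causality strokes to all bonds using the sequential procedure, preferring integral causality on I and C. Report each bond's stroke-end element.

#0 →J2
#1 →Sf1
#2 →J1
#3 →I1

b1 →Sf1  (source Sf1 imposes f)
b2 →J1  (C1 integral (e out))
b0 →J2  (J1 effort already set via bond 2)
b3 →I1  (0-jn J2 has e-setter on 0)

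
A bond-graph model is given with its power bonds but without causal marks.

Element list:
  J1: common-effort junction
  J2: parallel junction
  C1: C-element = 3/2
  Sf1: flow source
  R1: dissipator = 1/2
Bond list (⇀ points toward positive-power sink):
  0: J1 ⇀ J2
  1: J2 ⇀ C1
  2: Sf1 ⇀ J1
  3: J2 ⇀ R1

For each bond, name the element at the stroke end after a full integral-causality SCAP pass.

β2 →Sf1  (Sf1 (Sf) sets flow on bond)
β0 →J1  (J1 needs exactly one e-in)
β1 →J2  (C1 integral (e out))
β3 →R1  (J2: bond 1 brought effort, rest push out)

β0 stroke→J1
β1 stroke→J2
β2 stroke→Sf1
β3 stroke→R1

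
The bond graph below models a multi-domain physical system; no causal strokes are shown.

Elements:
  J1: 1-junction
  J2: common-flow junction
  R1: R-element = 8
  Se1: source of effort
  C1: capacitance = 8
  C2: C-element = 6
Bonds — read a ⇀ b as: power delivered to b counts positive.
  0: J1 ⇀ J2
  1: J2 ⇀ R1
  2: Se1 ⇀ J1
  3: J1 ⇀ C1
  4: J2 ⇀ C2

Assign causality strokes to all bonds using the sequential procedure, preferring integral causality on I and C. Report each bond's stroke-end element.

#2 stroke→J1  (source Se1 imposes e)
#3 stroke→J1  (prefer integral on C1)
#0 stroke→J2  (J1: last free bond brings flow in)
#4 stroke→J2  (C2 integral (e out))
#1 stroke→R1  (closing 1-jn rule on J2)

#0 →J2
#1 →R1
#2 →J1
#3 →J1
#4 →J2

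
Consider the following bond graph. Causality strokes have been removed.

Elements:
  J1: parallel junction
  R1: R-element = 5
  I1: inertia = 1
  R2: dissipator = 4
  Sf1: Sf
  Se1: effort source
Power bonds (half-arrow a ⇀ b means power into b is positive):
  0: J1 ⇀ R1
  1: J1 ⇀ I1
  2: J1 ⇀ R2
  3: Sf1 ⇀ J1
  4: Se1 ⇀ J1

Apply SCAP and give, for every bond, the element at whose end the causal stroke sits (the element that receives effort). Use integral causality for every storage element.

β3 |Sf1  (Sf1 fixes flow; stroke at Sf1)
β4 |J1  (Se1: effort source, stroke at far end)
β0 |R1  (J1 effort already set via bond 4)
β1 |I1  (0-jn J1 has e-setter on 4)
β2 |R2  (J1 effort already set via bond 4)

#0 |R1
#1 |I1
#2 |R2
#3 |Sf1
#4 |J1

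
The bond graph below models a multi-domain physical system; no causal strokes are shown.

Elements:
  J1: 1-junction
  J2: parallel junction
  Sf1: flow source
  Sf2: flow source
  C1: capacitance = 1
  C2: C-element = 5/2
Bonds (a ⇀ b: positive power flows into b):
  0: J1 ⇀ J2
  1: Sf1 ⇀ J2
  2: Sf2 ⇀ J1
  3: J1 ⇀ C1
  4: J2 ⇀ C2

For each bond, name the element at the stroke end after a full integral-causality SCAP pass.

bond 1 →Sf1  (source Sf1 imposes f)
bond 2 →Sf2  (Sf2 fixes flow; stroke at Sf2)
bond 0 →J1  (1-jn J1 has f-setter on 2)
bond 3 →J1  (J1 flow already set via bond 2)
bond 4 →J2  (only one effort-in slot at J2)

b0 |J1
b1 |Sf1
b2 |Sf2
b3 |J1
b4 |J2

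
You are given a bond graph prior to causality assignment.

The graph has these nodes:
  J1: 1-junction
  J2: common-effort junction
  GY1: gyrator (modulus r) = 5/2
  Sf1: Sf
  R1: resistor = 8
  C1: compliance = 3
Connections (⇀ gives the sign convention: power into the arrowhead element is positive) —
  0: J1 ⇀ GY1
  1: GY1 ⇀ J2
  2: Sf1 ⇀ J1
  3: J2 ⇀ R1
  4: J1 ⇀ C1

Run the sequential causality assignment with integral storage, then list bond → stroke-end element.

bond 0 stroke→J1
bond 1 stroke→J2
bond 2 stroke→Sf1
bond 3 stroke→R1
bond 4 stroke→J1

bond 2 →Sf1  (Sf1: flow source, stroke at near end)
bond 0 →J1  (1-jn J1 has f-setter on 2)
bond 4 →J1  (1-jn J1 has f-setter on 2)
bond 1 →J2  (GY GY1: same side as bond 0)
bond 3 →R1  (J2: bond 1 brought effort, rest push out)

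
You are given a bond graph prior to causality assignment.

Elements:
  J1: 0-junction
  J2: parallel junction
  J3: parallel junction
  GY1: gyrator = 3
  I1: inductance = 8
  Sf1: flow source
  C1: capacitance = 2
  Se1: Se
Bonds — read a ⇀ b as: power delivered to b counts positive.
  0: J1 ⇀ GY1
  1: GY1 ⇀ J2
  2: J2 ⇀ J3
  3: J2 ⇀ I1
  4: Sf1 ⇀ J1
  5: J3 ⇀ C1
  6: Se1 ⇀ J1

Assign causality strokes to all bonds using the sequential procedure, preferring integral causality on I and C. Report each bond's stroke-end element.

bond 0 stroke→GY1
bond 1 stroke→GY1
bond 2 stroke→J2
bond 3 stroke→I1
bond 4 stroke→Sf1
bond 5 stroke→J3
bond 6 stroke→J1

#4 →Sf1  (source Sf1 imposes f)
#6 →J1  (Se1: effort source, stroke at far end)
#0 →GY1  (J1 effort already set via bond 6)
#1 →GY1  (GY1: gyrator matches bond 0)
#3 →I1  (prefer integral on I1)
#2 →J2  (J2 needs exactly one e-in)
#5 →J3  (only one effort-in slot at J3)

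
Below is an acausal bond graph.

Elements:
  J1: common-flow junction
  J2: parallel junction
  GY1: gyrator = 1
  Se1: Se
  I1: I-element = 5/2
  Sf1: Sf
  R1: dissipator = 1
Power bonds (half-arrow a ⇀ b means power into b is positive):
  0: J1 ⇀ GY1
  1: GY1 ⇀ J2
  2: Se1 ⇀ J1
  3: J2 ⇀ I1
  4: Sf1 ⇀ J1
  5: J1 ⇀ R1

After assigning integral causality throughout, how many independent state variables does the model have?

bond 2 stroke at J1  (Se1 fixes effort; stroke away)
bond 4 stroke at Sf1  (source Sf1 imposes f)
bond 0 stroke at J1  (J1 flow already set via bond 4)
bond 5 stroke at J1  (common-f at J1 fixed by 4)
bond 1 stroke at J2  (GY1 both-in/both-out from 0)
bond 3 stroke at I1  (J2 effort already set via bond 1)

1  (I1 all integral)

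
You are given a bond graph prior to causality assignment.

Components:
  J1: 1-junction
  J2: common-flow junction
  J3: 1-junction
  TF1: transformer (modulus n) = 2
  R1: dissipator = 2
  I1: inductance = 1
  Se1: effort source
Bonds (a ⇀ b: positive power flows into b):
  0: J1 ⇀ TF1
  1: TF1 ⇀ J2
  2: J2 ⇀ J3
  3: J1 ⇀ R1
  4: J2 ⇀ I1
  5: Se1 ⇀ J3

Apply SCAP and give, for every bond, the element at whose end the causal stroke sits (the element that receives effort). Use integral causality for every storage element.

β5 stroke at J3  (Se1 fixes effort; stroke away)
β2 stroke at J2  (only one flow-in slot at J3)
β4 stroke at I1  (I1: I, integral causality)
β1 stroke at J2  (common-f at J2 fixed by 4)
β0 stroke at TF1  (TF1 one-in-one-out from 1)
β3 stroke at J1  (common-f at J1 fixed by 0)

β0 |TF1
β1 |J2
β2 |J2
β3 |J1
β4 |I1
β5 |J3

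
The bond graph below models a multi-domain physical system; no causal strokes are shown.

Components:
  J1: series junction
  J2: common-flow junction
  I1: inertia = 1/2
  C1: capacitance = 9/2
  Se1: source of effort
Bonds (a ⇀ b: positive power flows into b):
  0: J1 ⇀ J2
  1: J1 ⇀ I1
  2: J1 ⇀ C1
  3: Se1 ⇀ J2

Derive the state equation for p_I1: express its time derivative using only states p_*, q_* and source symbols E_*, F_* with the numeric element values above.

bond 3 |J2  (Se1: effort source, stroke at far end)
bond 0 |J1  (J2 needs exactly one f-in)
bond 1 |I1  (I1 integral (f out))
bond 2 |J1  (J1 flow already set via bond 1)

dp_I1/dt = E_Se1 - 2*q_C1/9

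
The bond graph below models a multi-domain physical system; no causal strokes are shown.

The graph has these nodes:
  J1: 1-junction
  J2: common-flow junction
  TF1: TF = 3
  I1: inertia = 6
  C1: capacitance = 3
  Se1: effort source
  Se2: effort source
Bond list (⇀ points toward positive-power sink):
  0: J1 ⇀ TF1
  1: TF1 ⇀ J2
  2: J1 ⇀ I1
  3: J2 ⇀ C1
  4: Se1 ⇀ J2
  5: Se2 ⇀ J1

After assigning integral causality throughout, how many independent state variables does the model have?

2  (C1, I1 all integral)

#4 →J2  (Se1 (Se) sets effort on bond)
#5 →J1  (Se2 (Se) sets effort on bond)
#2 →I1  (I1 outputs flow p/I1)
#0 →J1  (J1: bond 2 brought flow, rest push out)
#1 →TF1  (TF1: transformer flips bond 0)
#3 →J2  (1-jn J2 has f-setter on 1)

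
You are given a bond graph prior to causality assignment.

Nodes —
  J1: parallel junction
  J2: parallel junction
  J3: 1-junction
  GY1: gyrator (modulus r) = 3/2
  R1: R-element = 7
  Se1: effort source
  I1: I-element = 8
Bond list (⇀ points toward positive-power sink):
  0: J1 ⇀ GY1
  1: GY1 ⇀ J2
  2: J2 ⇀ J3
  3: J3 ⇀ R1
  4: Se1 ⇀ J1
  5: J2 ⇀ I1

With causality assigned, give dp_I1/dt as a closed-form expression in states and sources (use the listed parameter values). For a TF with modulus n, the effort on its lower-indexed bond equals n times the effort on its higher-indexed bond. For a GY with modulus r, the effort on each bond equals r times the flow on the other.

dp_I1/dt = 14*E_Se1/3 - 7*p_I1/8

#4 stroke→J1  (Se1 fixes effort; stroke away)
#0 stroke→GY1  (common-e at J1 fixed by 4)
#1 stroke→GY1  (GY1 both-in/both-out from 0)
#5 stroke→I1  (I1: I, integral causality)
#2 stroke→J2  (J2 needs exactly one e-in)
#3 stroke→J3  (J3: bond 2 brought flow, rest push out)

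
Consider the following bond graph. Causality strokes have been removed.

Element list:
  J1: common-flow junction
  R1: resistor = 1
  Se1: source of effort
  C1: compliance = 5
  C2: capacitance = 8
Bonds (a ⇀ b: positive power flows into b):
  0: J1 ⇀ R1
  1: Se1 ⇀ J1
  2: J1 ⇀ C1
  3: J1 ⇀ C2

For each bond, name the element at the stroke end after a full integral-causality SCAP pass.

b1 stroke at J1  (Se1: effort source, stroke at far end)
b2 stroke at J1  (C1: C, integral causality)
b3 stroke at J1  (C2 outputs effort q/C2)
b0 stroke at R1  (closing 1-jn rule on J1)

b0 stroke→R1
b1 stroke→J1
b2 stroke→J1
b3 stroke→J1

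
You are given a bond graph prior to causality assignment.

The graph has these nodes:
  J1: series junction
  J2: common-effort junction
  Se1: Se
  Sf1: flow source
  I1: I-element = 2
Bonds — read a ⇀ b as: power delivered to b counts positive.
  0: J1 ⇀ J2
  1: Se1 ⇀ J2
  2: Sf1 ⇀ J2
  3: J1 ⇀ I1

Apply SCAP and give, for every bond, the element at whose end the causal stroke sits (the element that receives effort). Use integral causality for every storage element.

b0 →J1
b1 →J2
b2 →Sf1
b3 →I1

bond 1 stroke at J2  (Se1 fixes effort; stroke away)
bond 2 stroke at Sf1  (Sf1 (Sf) sets flow on bond)
bond 0 stroke at J1  (0-jn J2 has e-setter on 1)
bond 3 stroke at I1  (J1 needs exactly one f-in)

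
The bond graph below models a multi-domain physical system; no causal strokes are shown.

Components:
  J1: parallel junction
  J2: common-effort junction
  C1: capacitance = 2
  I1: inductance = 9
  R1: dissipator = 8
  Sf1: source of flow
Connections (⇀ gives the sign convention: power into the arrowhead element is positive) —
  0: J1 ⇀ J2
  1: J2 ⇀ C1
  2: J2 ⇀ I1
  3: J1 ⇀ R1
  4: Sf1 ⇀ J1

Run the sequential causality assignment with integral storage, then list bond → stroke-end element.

β4 stroke→Sf1  (source Sf1 imposes f)
β1 stroke→J2  (C1 outputs effort q/C1)
β0 stroke→J1  (J2: bond 1 brought effort, rest push out)
β2 stroke→I1  (J2 effort already set via bond 1)
β3 stroke→R1  (common-e at J1 fixed by 0)

b0 →J1
b1 →J2
b2 →I1
b3 →R1
b4 →Sf1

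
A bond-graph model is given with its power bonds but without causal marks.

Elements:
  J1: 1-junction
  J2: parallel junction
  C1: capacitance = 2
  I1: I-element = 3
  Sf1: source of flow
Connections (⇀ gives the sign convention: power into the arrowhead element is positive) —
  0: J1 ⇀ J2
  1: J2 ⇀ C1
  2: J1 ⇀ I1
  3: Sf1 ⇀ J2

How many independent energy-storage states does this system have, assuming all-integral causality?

2  (C1, I1 all integral)

β3 |Sf1  (Sf1: flow source, stroke at near end)
β1 |J2  (C1: C, integral causality)
β0 |J1  (common-e at J2 fixed by 1)
β2 |I1  (J1: last free bond brings flow in)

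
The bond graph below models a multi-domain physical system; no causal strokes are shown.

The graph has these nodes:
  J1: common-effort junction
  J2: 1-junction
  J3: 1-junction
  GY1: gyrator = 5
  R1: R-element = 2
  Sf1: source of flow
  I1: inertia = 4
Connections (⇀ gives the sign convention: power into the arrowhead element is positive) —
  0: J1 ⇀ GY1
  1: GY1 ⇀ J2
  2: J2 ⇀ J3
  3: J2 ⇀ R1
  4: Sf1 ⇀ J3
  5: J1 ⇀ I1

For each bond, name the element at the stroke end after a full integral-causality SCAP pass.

b4 stroke at Sf1  (source Sf1 imposes f)
b2 stroke at J3  (J3 flow already set via bond 4)
b1 stroke at J2  (J2: bond 2 brought flow, rest push out)
b3 stroke at J2  (J2 flow already set via bond 2)
b0 stroke at J1  (GY1 both-in/both-out from 1)
b5 stroke at I1  (J1: bond 0 brought effort, rest push out)

β0 →J1
β1 →J2
β2 →J3
β3 →J2
β4 →Sf1
β5 →I1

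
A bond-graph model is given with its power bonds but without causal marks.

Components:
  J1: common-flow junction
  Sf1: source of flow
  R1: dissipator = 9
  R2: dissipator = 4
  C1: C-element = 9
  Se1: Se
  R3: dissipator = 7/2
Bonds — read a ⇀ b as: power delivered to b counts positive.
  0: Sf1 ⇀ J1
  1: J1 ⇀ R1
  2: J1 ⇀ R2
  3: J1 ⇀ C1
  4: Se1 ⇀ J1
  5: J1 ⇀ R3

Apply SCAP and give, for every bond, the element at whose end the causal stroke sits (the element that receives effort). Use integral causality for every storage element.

bond 0 →Sf1  (source Sf1 imposes f)
bond 4 →J1  (source Se1 imposes e)
bond 1 →J1  (J1: bond 0 brought flow, rest push out)
bond 2 →J1  (common-f at J1 fixed by 0)
bond 3 →J1  (common-f at J1 fixed by 0)
bond 5 →J1  (1-jn J1 has f-setter on 0)

b0 →Sf1
b1 →J1
b2 →J1
b3 →J1
b4 →J1
b5 →J1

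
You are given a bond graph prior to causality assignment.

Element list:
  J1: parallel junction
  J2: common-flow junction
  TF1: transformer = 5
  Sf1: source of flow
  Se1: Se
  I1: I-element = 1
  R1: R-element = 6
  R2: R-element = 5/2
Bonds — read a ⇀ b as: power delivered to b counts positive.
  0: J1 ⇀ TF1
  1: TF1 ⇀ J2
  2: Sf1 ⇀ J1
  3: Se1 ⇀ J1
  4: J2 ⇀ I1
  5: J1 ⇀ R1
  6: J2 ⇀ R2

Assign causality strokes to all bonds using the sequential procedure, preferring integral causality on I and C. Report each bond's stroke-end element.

β0 stroke at TF1
β1 stroke at J2
β2 stroke at Sf1
β3 stroke at J1
β4 stroke at I1
β5 stroke at R1
β6 stroke at J2

β2 stroke→Sf1  (Sf1 (Sf) sets flow on bond)
β3 stroke→J1  (source Se1 imposes e)
β0 stroke→TF1  (common-e at J1 fixed by 3)
β5 stroke→R1  (common-e at J1 fixed by 3)
β1 stroke→J2  (TF1 one-in-one-out from 0)
β4 stroke→I1  (prefer integral on I1)
β6 stroke→J2  (J2 flow already set via bond 4)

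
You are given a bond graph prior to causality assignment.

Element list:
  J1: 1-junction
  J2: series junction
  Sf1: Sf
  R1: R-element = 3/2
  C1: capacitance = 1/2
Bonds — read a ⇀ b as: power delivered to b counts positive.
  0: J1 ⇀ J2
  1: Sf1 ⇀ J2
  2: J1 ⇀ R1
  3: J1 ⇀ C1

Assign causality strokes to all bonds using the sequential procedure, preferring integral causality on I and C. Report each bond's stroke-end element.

β1 →Sf1  (source Sf1 imposes f)
β0 →J2  (1-jn J2 has f-setter on 1)
β2 →J1  (J1: bond 0 brought flow, rest push out)
β3 →J1  (common-f at J1 fixed by 0)

b0 →J2
b1 →Sf1
b2 →J1
b3 →J1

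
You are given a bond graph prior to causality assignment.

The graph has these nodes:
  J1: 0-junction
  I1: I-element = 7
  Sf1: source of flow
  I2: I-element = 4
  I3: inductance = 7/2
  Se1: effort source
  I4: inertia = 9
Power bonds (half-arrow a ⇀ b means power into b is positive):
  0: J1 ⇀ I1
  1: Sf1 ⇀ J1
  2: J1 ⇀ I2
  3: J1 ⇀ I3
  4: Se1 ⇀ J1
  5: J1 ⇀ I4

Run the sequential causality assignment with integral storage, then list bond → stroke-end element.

#0 stroke→I1
#1 stroke→Sf1
#2 stroke→I2
#3 stroke→I3
#4 stroke→J1
#5 stroke→I4

#1 stroke at Sf1  (Sf1 fixes flow; stroke at Sf1)
#4 stroke at J1  (source Se1 imposes e)
#0 stroke at I1  (common-e at J1 fixed by 4)
#2 stroke at I2  (common-e at J1 fixed by 4)
#3 stroke at I3  (J1: bond 4 brought effort, rest push out)
#5 stroke at I4  (0-jn J1 has e-setter on 4)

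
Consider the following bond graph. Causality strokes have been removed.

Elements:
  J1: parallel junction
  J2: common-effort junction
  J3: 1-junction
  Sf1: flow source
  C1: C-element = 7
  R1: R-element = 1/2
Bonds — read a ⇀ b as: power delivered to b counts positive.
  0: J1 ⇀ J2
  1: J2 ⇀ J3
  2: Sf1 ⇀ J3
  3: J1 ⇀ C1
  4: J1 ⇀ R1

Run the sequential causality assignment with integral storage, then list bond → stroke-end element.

β0 stroke→J2
β1 stroke→J3
β2 stroke→Sf1
β3 stroke→J1
β4 stroke→R1

b2 stroke at Sf1  (Sf1 (Sf) sets flow on bond)
b1 stroke at J3  (common-f at J3 fixed by 2)
b0 stroke at J2  (closing 0-jn rule on J2)
b3 stroke at J1  (prefer integral on C1)
b4 stroke at R1  (common-e at J1 fixed by 3)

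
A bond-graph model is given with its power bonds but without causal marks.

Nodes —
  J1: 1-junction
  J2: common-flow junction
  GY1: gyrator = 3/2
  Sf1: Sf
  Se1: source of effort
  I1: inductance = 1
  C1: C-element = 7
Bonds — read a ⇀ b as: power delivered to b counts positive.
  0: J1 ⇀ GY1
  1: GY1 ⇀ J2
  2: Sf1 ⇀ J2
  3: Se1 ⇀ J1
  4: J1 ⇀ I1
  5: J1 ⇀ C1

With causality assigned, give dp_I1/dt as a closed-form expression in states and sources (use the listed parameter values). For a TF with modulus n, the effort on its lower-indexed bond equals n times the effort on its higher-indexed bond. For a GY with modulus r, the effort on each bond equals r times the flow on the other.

dp_I1/dt = E_Se1 - 3*F_Sf1/2 - q_C1/7

β2 stroke→Sf1  (source Sf1 imposes f)
β3 stroke→J1  (Se1 (Se) sets effort on bond)
β1 stroke→J2  (J2 flow already set via bond 2)
β0 stroke→J1  (through GY1, causality inverts; strokes same side of GY1)
β4 stroke→I1  (I1: I, integral causality)
β5 stroke→J1  (J1: bond 4 brought flow, rest push out)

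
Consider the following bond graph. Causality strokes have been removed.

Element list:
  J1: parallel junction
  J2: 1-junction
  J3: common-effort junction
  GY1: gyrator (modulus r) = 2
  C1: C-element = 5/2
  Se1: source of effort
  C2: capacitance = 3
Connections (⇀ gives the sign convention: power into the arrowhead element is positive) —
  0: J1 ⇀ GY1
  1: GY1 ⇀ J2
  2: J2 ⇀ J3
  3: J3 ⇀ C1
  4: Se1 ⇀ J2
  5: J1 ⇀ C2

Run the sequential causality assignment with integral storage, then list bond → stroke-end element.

b0 stroke at GY1
b1 stroke at GY1
b2 stroke at J2
b3 stroke at J3
b4 stroke at J2
b5 stroke at J1

#4 stroke→J2  (Se1: effort source, stroke at far end)
#3 stroke→J3  (C1: C, integral causality)
#2 stroke→J2  (common-e at J3 fixed by 3)
#1 stroke→GY1  (J2 needs exactly one f-in)
#0 stroke→GY1  (GY1: gyrator matches bond 1)
#5 stroke→J1  (J1: last free bond brings effort in)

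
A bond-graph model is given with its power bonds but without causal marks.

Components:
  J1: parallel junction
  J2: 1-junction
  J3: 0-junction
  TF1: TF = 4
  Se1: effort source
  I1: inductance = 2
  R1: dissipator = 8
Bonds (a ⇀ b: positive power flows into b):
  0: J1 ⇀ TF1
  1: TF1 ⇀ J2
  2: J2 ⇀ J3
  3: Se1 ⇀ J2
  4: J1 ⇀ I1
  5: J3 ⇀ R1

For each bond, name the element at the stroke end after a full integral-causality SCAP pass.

#0 stroke at J1
#1 stroke at TF1
#2 stroke at J2
#3 stroke at J2
#4 stroke at I1
#5 stroke at J3

b3 stroke→J2  (Se1 fixes effort; stroke away)
b4 stroke→I1  (prefer integral on I1)
b0 stroke→J1  (only one effort-in slot at J1)
b1 stroke→TF1  (TF1: transformer flips bond 0)
b2 stroke→J2  (1-jn J2 has f-setter on 1)
b5 stroke→J3  (closing 0-jn rule on J3)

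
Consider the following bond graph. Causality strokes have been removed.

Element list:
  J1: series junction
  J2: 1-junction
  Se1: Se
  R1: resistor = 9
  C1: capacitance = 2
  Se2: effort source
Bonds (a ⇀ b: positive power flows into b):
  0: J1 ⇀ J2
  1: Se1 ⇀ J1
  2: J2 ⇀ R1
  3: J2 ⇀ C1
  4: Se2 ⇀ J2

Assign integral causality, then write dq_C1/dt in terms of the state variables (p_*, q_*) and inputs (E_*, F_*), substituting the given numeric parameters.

β1 stroke at J1  (Se1 fixes effort; stroke away)
β4 stroke at J2  (source Se2 imposes e)
β0 stroke at J2  (J1: last free bond brings flow in)
β3 stroke at J2  (prefer integral on C1)
β2 stroke at R1  (only one flow-in slot at J2)

dq_C1/dt = E_Se1/9 + E_Se2/9 - q_C1/18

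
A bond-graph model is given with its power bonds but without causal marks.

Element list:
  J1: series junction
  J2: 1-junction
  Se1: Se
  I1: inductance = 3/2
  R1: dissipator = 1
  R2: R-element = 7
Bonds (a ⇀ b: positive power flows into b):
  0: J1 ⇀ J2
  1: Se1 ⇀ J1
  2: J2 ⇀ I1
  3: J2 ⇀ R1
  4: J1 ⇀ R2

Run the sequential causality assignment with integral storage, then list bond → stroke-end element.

β1 stroke at J1  (Se1 fixes effort; stroke away)
β2 stroke at I1  (I1 outputs flow p/I1)
β0 stroke at J2  (J2: bond 2 brought flow, rest push out)
β3 stroke at J2  (J2 flow already set via bond 2)
β4 stroke at J1  (J1 flow already set via bond 0)

#0 stroke→J2
#1 stroke→J1
#2 stroke→I1
#3 stroke→J2
#4 stroke→J1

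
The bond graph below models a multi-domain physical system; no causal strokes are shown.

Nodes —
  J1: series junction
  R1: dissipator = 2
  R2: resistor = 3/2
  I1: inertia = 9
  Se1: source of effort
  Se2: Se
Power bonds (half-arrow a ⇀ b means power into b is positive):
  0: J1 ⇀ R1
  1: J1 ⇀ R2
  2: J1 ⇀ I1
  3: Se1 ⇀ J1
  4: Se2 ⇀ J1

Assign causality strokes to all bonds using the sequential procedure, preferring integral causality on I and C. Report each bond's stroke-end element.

β0 →J1
β1 →J1
β2 →I1
β3 →J1
β4 →J1

b3 →J1  (source Se1 imposes e)
b4 →J1  (source Se2 imposes e)
b2 →I1  (I1 outputs flow p/I1)
b0 →J1  (common-f at J1 fixed by 2)
b1 →J1  (common-f at J1 fixed by 2)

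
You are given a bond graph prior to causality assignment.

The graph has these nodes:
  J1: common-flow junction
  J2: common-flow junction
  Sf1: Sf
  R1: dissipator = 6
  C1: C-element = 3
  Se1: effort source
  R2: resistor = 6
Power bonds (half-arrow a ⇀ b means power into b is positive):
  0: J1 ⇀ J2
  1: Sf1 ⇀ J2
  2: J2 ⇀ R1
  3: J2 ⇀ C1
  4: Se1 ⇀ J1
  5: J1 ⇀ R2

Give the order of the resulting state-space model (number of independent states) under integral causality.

1  (C1 all integral)

bond 1 stroke→Sf1  (Sf1: flow source, stroke at near end)
bond 4 stroke→J1  (Se1 fixes effort; stroke away)
bond 0 stroke→J2  (J2: bond 1 brought flow, rest push out)
bond 2 stroke→J2  (common-f at J2 fixed by 1)
bond 3 stroke→J2  (1-jn J2 has f-setter on 1)
bond 5 stroke→J1  (1-jn J1 has f-setter on 0)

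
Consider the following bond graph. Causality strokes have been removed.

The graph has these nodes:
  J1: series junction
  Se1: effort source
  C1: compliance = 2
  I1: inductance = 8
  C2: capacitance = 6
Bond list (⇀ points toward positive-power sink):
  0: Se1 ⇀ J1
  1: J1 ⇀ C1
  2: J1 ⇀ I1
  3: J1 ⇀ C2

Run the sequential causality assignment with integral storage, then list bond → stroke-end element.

β0 →J1
β1 →J1
β2 →I1
β3 →J1

b0 stroke at J1  (Se1 fixes effort; stroke away)
b1 stroke at J1  (C1 integral (e out))
b2 stroke at I1  (I1 outputs flow p/I1)
b3 stroke at J1  (1-jn J1 has f-setter on 2)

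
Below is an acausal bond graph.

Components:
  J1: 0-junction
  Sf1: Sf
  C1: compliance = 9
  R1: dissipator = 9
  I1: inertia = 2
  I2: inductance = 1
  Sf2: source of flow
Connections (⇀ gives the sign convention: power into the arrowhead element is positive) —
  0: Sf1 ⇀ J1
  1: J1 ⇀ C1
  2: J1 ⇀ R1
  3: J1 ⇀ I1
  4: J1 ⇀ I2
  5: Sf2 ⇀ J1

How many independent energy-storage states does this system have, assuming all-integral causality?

#0 |Sf1  (Sf1 (Sf) sets flow on bond)
#5 |Sf2  (Sf2 fixes flow; stroke at Sf2)
#1 |J1  (C1 outputs effort q/C1)
#2 |R1  (J1 effort already set via bond 1)
#3 |I1  (J1: bond 1 brought effort, rest push out)
#4 |I2  (J1: bond 1 brought effort, rest push out)

3  (C1, I1, I2 all integral)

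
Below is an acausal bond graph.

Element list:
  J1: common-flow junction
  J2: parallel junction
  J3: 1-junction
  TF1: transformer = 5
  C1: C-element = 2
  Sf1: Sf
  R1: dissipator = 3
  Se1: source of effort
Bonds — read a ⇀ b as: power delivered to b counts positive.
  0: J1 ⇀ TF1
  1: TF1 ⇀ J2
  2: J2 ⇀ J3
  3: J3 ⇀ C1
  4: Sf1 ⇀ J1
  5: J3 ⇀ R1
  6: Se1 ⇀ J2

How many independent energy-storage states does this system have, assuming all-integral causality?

1  (C1 all integral)

b4 |Sf1  (Sf1: flow source, stroke at near end)
b6 |J2  (Se1 fixes effort; stroke away)
b0 |J1  (J1 flow already set via bond 4)
b1 |TF1  (J2 effort already set via bond 6)
b2 |J3  (J2: bond 6 brought effort, rest push out)
b3 |J3  (C1 integral (e out))
b5 |R1  (J3 needs exactly one f-in)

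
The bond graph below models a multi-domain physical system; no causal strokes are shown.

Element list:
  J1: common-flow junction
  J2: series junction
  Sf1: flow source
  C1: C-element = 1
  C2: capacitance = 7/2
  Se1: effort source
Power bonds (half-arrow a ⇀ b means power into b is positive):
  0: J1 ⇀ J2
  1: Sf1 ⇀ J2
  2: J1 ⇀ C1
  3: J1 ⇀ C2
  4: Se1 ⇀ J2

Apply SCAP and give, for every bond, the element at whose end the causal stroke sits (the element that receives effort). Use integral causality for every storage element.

bond 1 →Sf1  (source Sf1 imposes f)
bond 4 →J2  (Se1: effort source, stroke at far end)
bond 0 →J2  (common-f at J2 fixed by 1)
bond 2 →J1  (J1 flow already set via bond 0)
bond 3 →J1  (common-f at J1 fixed by 0)

β0 stroke at J2
β1 stroke at Sf1
β2 stroke at J1
β3 stroke at J1
β4 stroke at J2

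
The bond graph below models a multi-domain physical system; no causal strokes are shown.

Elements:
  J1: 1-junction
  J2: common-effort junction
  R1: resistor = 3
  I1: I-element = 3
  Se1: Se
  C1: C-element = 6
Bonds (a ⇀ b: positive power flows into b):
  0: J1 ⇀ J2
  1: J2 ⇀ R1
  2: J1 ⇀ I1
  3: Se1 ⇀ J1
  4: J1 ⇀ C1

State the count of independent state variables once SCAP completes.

2  (C1, I1 all integral)

bond 3 |J1  (Se1: effort source, stroke at far end)
bond 2 |I1  (prefer integral on I1)
bond 0 |J1  (common-f at J1 fixed by 2)
bond 4 |J1  (J1: bond 2 brought flow, rest push out)
bond 1 |J2  (J2: last free bond brings effort in)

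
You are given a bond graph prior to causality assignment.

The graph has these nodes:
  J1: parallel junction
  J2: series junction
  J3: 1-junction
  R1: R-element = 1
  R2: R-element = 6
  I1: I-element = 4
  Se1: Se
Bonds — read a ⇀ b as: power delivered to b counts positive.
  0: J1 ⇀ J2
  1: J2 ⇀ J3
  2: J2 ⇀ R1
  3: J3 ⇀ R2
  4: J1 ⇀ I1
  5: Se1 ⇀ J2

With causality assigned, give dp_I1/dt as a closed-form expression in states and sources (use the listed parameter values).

dp_I1/dt = -E_Se1 - 7*p_I1/4

β5 stroke at J2  (Se1 (Se) sets effort on bond)
β4 stroke at I1  (I1 integral (f out))
β0 stroke at J1  (J1 needs exactly one e-in)
β1 stroke at J2  (J2 flow already set via bond 0)
β2 stroke at J2  (1-jn J2 has f-setter on 0)
β3 stroke at J3  (J3 flow already set via bond 1)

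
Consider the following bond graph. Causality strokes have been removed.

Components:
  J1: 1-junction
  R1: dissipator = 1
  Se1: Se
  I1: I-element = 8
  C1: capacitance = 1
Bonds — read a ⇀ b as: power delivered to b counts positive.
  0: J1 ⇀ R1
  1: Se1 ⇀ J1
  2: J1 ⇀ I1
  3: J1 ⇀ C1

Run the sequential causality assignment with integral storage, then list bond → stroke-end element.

#0 stroke at J1
#1 stroke at J1
#2 stroke at I1
#3 stroke at J1

β1 |J1  (Se1: effort source, stroke at far end)
β2 |I1  (I1 integral (f out))
β0 |J1  (common-f at J1 fixed by 2)
β3 |J1  (1-jn J1 has f-setter on 2)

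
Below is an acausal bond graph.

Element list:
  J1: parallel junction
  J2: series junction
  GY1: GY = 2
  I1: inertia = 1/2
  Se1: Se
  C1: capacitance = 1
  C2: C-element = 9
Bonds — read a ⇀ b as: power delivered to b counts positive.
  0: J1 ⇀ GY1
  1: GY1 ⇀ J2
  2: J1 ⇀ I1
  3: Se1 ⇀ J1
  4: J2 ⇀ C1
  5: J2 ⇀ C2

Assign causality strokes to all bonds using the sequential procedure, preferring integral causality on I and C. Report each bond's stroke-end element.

bond 3 →J1  (source Se1 imposes e)
bond 0 →GY1  (0-jn J1 has e-setter on 3)
bond 2 →I1  (J1 effort already set via bond 3)
bond 1 →GY1  (GY1: gyrator matches bond 0)
bond 4 →J2  (J2 flow already set via bond 1)
bond 5 →J2  (J2: bond 1 brought flow, rest push out)

b0 stroke at GY1
b1 stroke at GY1
b2 stroke at I1
b3 stroke at J1
b4 stroke at J2
b5 stroke at J2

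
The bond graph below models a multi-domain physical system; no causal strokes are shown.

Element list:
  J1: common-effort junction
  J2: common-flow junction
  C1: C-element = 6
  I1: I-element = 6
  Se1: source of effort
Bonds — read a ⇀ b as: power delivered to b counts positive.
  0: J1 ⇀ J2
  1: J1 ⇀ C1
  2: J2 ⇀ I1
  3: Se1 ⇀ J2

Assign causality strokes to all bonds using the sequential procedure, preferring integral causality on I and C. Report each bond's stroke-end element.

bond 0 stroke→J2
bond 1 stroke→J1
bond 2 stroke→I1
bond 3 stroke→J2

#3 stroke→J2  (source Se1 imposes e)
#1 stroke→J1  (C1 integral (e out))
#0 stroke→J2  (J1 effort already set via bond 1)
#2 stroke→I1  (J2: last free bond brings flow in)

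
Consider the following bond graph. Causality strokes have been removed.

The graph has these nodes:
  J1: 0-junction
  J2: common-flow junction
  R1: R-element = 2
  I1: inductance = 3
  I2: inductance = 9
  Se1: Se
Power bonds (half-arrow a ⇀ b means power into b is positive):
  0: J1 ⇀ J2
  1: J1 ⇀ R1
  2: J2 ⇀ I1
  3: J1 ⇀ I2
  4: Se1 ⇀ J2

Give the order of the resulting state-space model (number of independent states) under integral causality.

2  (I1, I2 all integral)

β4 |J2  (source Se1 imposes e)
β2 |I1  (I1 integral (f out))
β0 |J2  (J2 flow already set via bond 2)
β3 |I2  (I2 outputs flow p/I2)
β1 |J1  (closing 0-jn rule on J1)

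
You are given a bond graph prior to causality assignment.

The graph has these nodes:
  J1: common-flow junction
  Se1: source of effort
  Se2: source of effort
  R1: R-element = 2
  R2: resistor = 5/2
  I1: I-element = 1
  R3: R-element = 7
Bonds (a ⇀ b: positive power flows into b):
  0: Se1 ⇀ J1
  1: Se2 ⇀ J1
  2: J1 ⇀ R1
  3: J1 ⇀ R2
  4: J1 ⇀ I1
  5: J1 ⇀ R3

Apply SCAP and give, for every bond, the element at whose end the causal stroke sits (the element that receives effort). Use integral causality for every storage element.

β0 →J1  (Se1: effort source, stroke at far end)
β1 →J1  (Se2 fixes effort; stroke away)
β4 →I1  (I1 outputs flow p/I1)
β2 →J1  (J1 flow already set via bond 4)
β3 →J1  (J1 flow already set via bond 4)
β5 →J1  (1-jn J1 has f-setter on 4)

#0 |J1
#1 |J1
#2 |J1
#3 |J1
#4 |I1
#5 |J1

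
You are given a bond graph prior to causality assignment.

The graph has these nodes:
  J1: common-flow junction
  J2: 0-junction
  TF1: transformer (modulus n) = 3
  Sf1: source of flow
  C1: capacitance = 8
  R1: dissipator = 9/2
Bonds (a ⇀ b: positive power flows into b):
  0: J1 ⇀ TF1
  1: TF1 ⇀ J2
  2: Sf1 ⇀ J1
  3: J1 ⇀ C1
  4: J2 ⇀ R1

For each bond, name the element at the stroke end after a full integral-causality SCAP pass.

b2 stroke→Sf1  (Sf1: flow source, stroke at near end)
b0 stroke→J1  (J1: bond 2 brought flow, rest push out)
b3 stroke→J1  (common-f at J1 fixed by 2)
b1 stroke→TF1  (TF1 one-in-one-out from 0)
b4 stroke→J2  (closing 0-jn rule on J2)

bond 0 stroke at J1
bond 1 stroke at TF1
bond 2 stroke at Sf1
bond 3 stroke at J1
bond 4 stroke at J2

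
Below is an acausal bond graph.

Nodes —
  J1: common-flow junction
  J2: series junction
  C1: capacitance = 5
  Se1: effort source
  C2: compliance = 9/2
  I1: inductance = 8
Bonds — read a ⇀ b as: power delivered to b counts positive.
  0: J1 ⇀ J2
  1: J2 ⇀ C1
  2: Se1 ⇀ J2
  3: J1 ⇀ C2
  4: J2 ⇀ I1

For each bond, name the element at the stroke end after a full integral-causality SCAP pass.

bond 0 →J2
bond 1 →J2
bond 2 →J2
bond 3 →J1
bond 4 →I1

bond 2 stroke at J2  (Se1: effort source, stroke at far end)
bond 1 stroke at J2  (C1 integral (e out))
bond 3 stroke at J1  (prefer integral on C2)
bond 0 stroke at J2  (only one flow-in slot at J1)
bond 4 stroke at I1  (J2: last free bond brings flow in)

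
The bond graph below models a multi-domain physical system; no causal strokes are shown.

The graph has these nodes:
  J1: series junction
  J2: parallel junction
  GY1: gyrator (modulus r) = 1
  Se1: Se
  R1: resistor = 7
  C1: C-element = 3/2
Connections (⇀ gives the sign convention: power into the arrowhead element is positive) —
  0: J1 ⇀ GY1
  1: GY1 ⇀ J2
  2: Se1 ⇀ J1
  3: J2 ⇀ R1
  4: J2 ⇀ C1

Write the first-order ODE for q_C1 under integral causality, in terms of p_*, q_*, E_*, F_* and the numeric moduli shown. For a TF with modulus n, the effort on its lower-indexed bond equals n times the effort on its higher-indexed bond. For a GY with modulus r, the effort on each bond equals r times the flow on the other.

bond 2 |J1  (Se1 fixes effort; stroke away)
bond 0 |GY1  (closing 1-jn rule on J1)
bond 1 |GY1  (GY1 both-in/both-out from 0)
bond 4 |J2  (C1 outputs effort q/C1)
bond 3 |R1  (0-jn J2 has e-setter on 4)

dq_C1/dt = E_Se1 - 2*q_C1/21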